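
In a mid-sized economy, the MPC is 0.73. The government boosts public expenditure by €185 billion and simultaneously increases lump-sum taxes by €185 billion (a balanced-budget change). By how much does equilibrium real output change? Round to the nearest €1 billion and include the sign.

+€185 billion

Expenditure multiplier = 1/(1 − MPC) = 1/(1 − 0.73) = 1/0.27 ≈ 3.704.
ΔG contributes k·ΔG = (+€185 billion) / 0.27 ≈ +€685.2 billion.
ΔT of +€185 billion changes first-round spending by −c·ΔT = −€135.05 billion, contributing k·(−c·ΔT) = (−€135.05 billion) / 0.27 ≈ −€500.2 billion.
With ΔG = ΔT and no other leakages, the balanced-budget multiplier is 1, so ΔY = ΔG = +€185 billion.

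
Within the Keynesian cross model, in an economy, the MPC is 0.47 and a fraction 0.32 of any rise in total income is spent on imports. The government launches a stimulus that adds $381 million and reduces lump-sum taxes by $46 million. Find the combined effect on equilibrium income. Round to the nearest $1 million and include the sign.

Expenditure multiplier = 1/(1 − c + m) = 1/(1 − 0.47 + 0.32) = 1/0.85 ≈ 1.176.
ΔG contributes k·ΔG = (+$381 million) / 0.85 ≈ +$448.2 million.
ΔT of −$46 million changes first-round spending by −c·ΔT = +$21.62 million, contributing k·(−c·ΔT) = (+$21.62 million) / 0.85 ≈ +$25.4 million.
Net ΔY = k(ΔG − c·ΔT) = (+$402.62 million) / 0.85 ≈ +$474 million.

+$474 million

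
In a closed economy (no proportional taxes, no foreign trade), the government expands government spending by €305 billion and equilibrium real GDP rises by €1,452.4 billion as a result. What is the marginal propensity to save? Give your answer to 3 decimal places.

0.210

Implied spending multiplier k = ΔY/ΔG = 1,452.4/305 ≈ 4.762.
Since k = 1/(1 − MPC), MPC = 1 − 1/k = 1 − ΔG/ΔY = 1 − 305/1,452.4 ≈ 0.790.
MPS = 1 − MPC = 0.210.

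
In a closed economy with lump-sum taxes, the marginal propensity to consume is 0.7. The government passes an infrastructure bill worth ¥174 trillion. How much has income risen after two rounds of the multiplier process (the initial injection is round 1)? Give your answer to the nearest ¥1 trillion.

¥296 trillion

Round 1 adds ΔG = ¥174 trillion; each later round is MPC = 0.7 times the previous.
After 2 rounds: 174 + 121.8 = ΔG·(1 − c^2)/(1 − c) = 174 × (1 − 0.49)/0.3 ≈ ¥296 trillion.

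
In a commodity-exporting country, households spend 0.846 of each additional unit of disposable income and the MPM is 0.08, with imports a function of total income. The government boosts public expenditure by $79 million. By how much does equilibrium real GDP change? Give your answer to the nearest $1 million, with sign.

+$338 million

Spending multiplier = 1/(1 − c + m) = 1/(1 − 0.846 + 0.08) = 1/0.234 ≈ 4.274.
ΔY = k × ΔG = (+$79 million) / 0.234 ≈ +$338 million.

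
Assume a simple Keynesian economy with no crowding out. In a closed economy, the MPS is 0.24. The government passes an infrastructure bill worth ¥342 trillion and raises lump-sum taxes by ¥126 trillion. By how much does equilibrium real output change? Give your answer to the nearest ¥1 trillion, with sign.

+¥1,026 trillion

MPC = 1 − MPS = 1 − 0.24 = 0.76.
Expenditure multiplier = 1/(1 − MPC) = 1/(1 − 0.76) = 1/0.24 ≈ 4.167.
ΔG contributes k·ΔG = (+¥342 trillion) / 0.24 = +¥1,425 trillion.
ΔT of +¥126 trillion changes first-round spending by −c·ΔT = −¥95.76 trillion, contributing k·(−c·ΔT) = (−¥95.76 trillion) / 0.24 = −¥399 trillion.
Net ΔY = k(ΔG − c·ΔT) = (+¥246.24 trillion) / 0.24 = +¥1,026 trillion.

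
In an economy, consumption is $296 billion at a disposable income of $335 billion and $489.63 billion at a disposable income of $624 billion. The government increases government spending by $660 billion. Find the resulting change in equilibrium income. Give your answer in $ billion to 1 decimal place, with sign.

+$2,000.0 billion

MPC = ΔC/ΔYd = (489.63 − 296)/(624 − 335) = 193.63/289 = 0.67.
Expenditure multiplier = 1/(1 − MPC) = 1/(1 − 0.67) = 1/0.33 ≈ 3.03.
ΔY = k × ΔG = (+$660 billion) / 0.33 = +$2,000 billion.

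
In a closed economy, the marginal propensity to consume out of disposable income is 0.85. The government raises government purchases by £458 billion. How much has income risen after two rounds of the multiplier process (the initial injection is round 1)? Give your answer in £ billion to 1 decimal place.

Round 1 adds ΔG = £458 billion; each later round is MPC = 0.85 times the previous.
After 2 rounds: 458 + 389.3 = ΔG·(1 − c^2)/(1 − c) = 458 × (1 − 0.7225)/0.15 = £847.3 billion.

£847.3 billion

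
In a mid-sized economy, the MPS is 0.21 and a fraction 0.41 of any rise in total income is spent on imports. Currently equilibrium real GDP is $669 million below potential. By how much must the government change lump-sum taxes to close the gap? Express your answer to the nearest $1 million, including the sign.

MPC = 1 − MPS = 1 − 0.21 = 0.79.
Spending multiplier = 1/(1 − c + m) = 1/(1 − 0.79 + 0.41) = 1/0.62 ≈ 1.613.
Tax multiplier = −c·k = −0.79/0.62 ≈ −1.274. Need ΔY = +$669 million, so ΔT = ΔY/(−c·k) = −(+$669 million) × 0.62 / 0.79 ≈ −$525 million.
The government should cut lump-sum taxes by $525 million.

−$525 million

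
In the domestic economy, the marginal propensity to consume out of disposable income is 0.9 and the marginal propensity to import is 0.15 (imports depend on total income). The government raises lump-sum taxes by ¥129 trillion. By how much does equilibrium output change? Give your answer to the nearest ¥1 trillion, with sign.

A lump-sum tax change of +¥129 trillion shifts disposable income by −¥129 trillion; first-round consumption changes by −c × ΔT = −0.9 × (+¥129 trillion) = −¥116.1 trillion.
Expenditure multiplier = 1/(1 − c + m) = 1/(1 − 0.9 + 0.15) = 1/0.25 = 4.
The tax multiplier is −c × k = −3.6, so ΔY = k × (−c·ΔT) = (−¥116.1 trillion) / 0.25 ≈ −¥464 trillion.

−¥464 trillion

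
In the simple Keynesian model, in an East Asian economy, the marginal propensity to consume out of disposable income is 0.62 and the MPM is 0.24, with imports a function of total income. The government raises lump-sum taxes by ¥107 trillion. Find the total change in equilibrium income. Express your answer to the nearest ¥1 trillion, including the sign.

A lump-sum tax change of +¥107 trillion shifts disposable income by −¥107 trillion; first-round consumption changes by −c × ΔT = −0.62 × (+¥107 trillion) = −¥66.34 trillion.
Expenditure multiplier = 1/(1 − c + m) = 1/(1 − 0.62 + 0.24) = 1/0.62 ≈ 1.613.
The tax multiplier is −c × k = −1, so ΔY = k × (−c·ΔT) = (−¥66.34 trillion) / 0.62 = −¥107 trillion.

−¥107 trillion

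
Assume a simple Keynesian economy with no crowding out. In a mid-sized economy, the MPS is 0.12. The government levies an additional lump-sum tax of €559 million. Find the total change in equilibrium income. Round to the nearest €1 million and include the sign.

−€4,099 million

MPC = 1 − MPS = 1 − 0.12 = 0.88.
A lump-sum tax change of +€559 million shifts disposable income by −€559 million; first-round consumption changes by −c × ΔT = −0.88 × (+€559 million) = −€491.92 million.
Expenditure multiplier = 1/(1 − MPC) = 1/(1 − 0.88) = 1/0.12 ≈ 8.333.
The tax multiplier is −c × k ≈ −7.333, so ΔY = k × (−c·ΔT) = (−€491.92 million) / 0.12 ≈ −€4,099 million.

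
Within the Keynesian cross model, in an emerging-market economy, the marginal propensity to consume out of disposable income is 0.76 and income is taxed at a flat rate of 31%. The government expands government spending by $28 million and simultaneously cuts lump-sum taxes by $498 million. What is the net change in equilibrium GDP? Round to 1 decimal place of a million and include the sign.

Expenditure multiplier = 1/(1 − c(1−t)) = 1/(1 − 0.76×0.69) = 1/0.4756 ≈ 2.103.
ΔG contributes k·ΔG = (+$28 million) / 0.4756 ≈ +$58.9 million.
ΔT of −$498 million changes first-round spending by −c·ΔT = +$378.48 million, contributing k·(−c·ΔT) = (+$378.48 million) / 0.4756 ≈ +$795.8 million.
Net ΔY = k(ΔG − c·ΔT) = (+$406.48 million) / 0.4756 ≈ +$854.7 million.

+$854.7 million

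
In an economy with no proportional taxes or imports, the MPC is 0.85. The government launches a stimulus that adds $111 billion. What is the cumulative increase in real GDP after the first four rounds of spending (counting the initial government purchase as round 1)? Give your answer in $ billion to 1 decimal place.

Round 1 adds ΔG = $111 billion; each later round is MPC = 0.85 times the previous.
After 4 rounds: 111 + 94.35 + 80.1975 + 68.167875 = ΔG·(1 − c^4)/(1 − c) = 111 × (1 − 0.52200625)/0.15 ≈ $353.7 billion.

$353.7 billion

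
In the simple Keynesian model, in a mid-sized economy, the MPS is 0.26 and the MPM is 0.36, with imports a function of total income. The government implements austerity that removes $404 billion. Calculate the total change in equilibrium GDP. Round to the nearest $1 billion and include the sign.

−$652 billion

MPC = 1 − MPS = 1 − 0.26 = 0.74.
Government-spending multiplier = 1/(1 − c + m) = 1/(1 − 0.74 + 0.36) = 1/0.62 ≈ 1.613.
ΔY = k × ΔG = (−$404 billion) / 0.62 ≈ −$652 billion.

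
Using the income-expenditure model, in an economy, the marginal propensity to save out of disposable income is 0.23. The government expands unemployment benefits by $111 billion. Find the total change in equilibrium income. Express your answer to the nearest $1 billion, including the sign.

MPC = 1 − MPS = 1 − 0.23 = 0.77.
The transfer change shifts disposable income by +$111 billion, so first-round consumption changes by c·ΔTR = 0.77 × (+$111 billion) = +$85.47 billion.
Expenditure multiplier = 1/(1 − MPC) = 1/(1 − 0.77) = 1/0.23 ≈ 4.348.
The transfer multiplier is c × k ≈ 3.348, so ΔY = k × (c·ΔTR) = (+$85.47 billion) / 0.23 ≈ +$372 billion.

+$372 billion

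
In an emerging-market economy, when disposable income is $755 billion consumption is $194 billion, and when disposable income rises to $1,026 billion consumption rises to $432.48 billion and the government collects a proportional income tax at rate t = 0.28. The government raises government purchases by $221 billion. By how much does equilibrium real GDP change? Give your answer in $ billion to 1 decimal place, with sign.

MPC = ΔC/ΔYd = (432.48 − 194)/(1,026 − 755) = 238.48/271 = 0.88.
Expenditure multiplier = 1/(1 − c(1−t)) = 1/(1 − 0.88×0.72) = 1/0.3664 ≈ 2.729.
ΔY = k × ΔG = (+$221 billion) / 0.3664 ≈ +$603.2 billion.

+$603.2 billion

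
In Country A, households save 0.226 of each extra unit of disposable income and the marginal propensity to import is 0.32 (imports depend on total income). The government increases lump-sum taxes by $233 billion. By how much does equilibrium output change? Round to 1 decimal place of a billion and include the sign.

−$330.3 billion

MPC = 1 − MPS = 1 − 0.226 = 0.774.
A lump-sum tax change of +$233 billion shifts disposable income by −$233 billion; first-round consumption changes by −c × ΔT = −0.774 × (+$233 billion) = −$180.342 billion.
Expenditure multiplier = 1/(1 − c + m) = 1/(1 − 0.774 + 0.32) = 1/0.546 ≈ 1.832.
The tax multiplier is −c × k ≈ −1.418, so ΔY = k × (−c·ΔT) = (−$180.342 billion) / 0.546 ≈ −$330.3 billion.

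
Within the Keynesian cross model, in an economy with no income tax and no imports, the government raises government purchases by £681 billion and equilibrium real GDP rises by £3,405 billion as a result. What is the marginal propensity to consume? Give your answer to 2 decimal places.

Implied spending multiplier k = ΔY/ΔG = 3,405/681 = 5.
Since k = 1/(1 − MPC), MPC = 1 − 1/k = 1 − ΔG/ΔY = 1 − 681/3,405 = 0.80.

0.80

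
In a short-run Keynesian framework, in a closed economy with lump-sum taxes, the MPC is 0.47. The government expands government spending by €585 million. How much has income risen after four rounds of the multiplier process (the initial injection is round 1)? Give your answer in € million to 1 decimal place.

€1,049.9 million

Round 1 adds ΔG = €585 million; each later round is MPC = 0.47 times the previous.
After 4 rounds: 585 + 274.95 + 129.2265 + 60.736455 = ΔG·(1 − c^4)/(1 − c) = 585 × (1 − 0.04879681)/0.53 ≈ €1,049.9 million.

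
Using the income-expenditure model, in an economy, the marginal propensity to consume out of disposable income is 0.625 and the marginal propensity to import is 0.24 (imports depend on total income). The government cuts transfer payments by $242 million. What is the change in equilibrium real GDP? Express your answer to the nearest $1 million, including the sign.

The transfer change shifts disposable income by −$242 million, so first-round consumption changes by c·ΔTR = 0.625 × (−$242 million) = −$151.25 million.
Expenditure multiplier = 1/(1 − c + m) = 1/(1 − 0.625 + 0.24) = 1/0.615 ≈ 1.626.
The transfer multiplier is c × k ≈ 1.016, so ΔY = k × (c·ΔTR) = (−$151.25 million) / 0.615 ≈ −$246 million.

−$246 million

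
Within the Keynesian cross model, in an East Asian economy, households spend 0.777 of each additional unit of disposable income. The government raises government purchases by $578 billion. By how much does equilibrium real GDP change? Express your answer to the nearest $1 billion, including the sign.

+$2,592 billion

Expenditure multiplier = 1/(1 − MPC) = 1/(1 − 0.777) = 1/0.223 ≈ 4.484.
ΔY = k × ΔG = (+$578 billion) / 0.223 ≈ +$2,592 billion.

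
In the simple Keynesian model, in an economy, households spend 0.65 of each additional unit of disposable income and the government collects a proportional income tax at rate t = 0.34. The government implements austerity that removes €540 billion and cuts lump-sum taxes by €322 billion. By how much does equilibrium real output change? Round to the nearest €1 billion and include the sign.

Expenditure multiplier = 1/(1 − c(1−t)) = 1/(1 − 0.65×0.66) = 1/0.571 ≈ 1.751.
ΔG contributes k·ΔG = (−€540 billion) / 0.571 ≈ −€945.7 billion.
ΔT of −€322 billion changes first-round spending by −c·ΔT = +€209.3 billion, contributing k·(−c·ΔT) = (+€209.3 billion) / 0.571 ≈ +€366.5 billion.
Net ΔY = k(ΔG − c·ΔT) = (−€330.7 billion) / 0.571 ≈ −€579 billion.

−€579 billion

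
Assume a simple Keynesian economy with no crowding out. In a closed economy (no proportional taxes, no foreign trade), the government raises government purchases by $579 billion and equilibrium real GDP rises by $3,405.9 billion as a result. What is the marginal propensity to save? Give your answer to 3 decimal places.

Implied spending multiplier k = ΔY/ΔG = 3,405.9/579 ≈ 5.8824.
Since k = 1/(1 − MPC), MPC = 1 − 1/k = 1 − ΔG/ΔY = 1 − 579/3,405.9 ≈ 0.830.
MPS = 1 − MPC = 0.170.

0.170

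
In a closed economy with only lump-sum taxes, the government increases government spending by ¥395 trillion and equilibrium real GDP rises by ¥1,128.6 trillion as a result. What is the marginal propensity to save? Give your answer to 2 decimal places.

Implied spending multiplier k = ΔY/ΔG = 1,128.6/395 ≈ 2.8572.
Since k = 1/(1 − MPC), MPC = 1 − 1/k = 1 − ΔG/ΔY = 1 − 395/1,128.6 ≈ 0.65.
MPS = 1 − MPC = 0.35.

0.35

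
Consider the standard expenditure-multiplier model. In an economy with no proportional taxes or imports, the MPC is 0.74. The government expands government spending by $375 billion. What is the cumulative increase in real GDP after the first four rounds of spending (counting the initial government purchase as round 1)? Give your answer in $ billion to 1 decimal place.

$1,009.8 billion

Round 1 adds ΔG = $375 billion; each later round is MPC = 0.74 times the previous.
After 4 rounds: 375 + 277.5 + 205.35 + 151.959 = ΔG·(1 − c^4)/(1 − c) = 375 × (1 − 0.29986576)/0.26 ≈ $1,009.8 billion.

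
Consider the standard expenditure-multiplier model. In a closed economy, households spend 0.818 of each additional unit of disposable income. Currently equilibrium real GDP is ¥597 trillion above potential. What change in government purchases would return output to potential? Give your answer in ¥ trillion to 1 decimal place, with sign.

−¥108.7 trillion

Spending multiplier = 1/(1 − MPC) = 1/(1 − 0.818) = 1/0.182 ≈ 5.495.
Need ΔY = −¥597 trillion, so ΔG = ΔY/k = (−¥597 trillion) × 0.182 ≈ −¥108.7 trillion.
The government should cut government purchases by ¥108.7 trillion.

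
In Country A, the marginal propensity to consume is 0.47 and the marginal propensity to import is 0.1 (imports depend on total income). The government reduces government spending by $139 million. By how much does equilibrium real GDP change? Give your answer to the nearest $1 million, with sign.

−$221 million

Spending multiplier = 1/(1 − c + m) = 1/(1 − 0.47 + 0.1) = 1/0.63 ≈ 1.587.
ΔY = k × ΔG = (−$139 million) / 0.63 ≈ −$221 million.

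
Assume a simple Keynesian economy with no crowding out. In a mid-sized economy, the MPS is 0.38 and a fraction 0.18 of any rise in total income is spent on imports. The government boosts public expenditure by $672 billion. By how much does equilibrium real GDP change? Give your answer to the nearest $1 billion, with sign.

MPC = 1 − MPS = 1 − 0.38 = 0.62.
Government-spending multiplier = 1/(1 − c + m) = 1/(1 − 0.62 + 0.18) = 1/0.56 ≈ 1.786.
ΔY = k × ΔG = (+$672 billion) / 0.56 = +$1,200 billion.

+$1,200 billion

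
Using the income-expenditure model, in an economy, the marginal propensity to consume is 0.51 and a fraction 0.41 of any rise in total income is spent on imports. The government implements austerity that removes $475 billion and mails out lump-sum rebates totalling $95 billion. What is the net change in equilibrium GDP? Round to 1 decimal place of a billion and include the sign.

Expenditure multiplier = 1/(1 − c + m) = 1/(1 − 0.51 + 0.41) = 1/0.9 ≈ 1.111.
ΔG contributes k·ΔG = (−$475 billion) / 0.9 ≈ −$527.8 billion.
ΔT of −$95 billion changes first-round spending by −c·ΔT = +$48.45 billion, contributing k·(−c·ΔT) = (+$48.45 billion) / 0.9 ≈ +$53.8 billion.
Net ΔY = k(ΔG − c·ΔT) = (−$426.55 billion) / 0.9 ≈ −$473.9 billion.

−$473.9 billion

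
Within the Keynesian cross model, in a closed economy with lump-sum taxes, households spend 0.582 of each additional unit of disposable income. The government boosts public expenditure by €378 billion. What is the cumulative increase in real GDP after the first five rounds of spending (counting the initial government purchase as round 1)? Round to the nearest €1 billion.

Round 1 adds ΔG = €378 billion; each later round is MPC = 0.582 times the previous.
After 5 rounds: 378 + 219.996 + 128.037672 + 74.517925104 + 43.369432410528 = ΔG·(1 − c^5)/(1 − c) = 378 × (1 − 0.066775157838432)/0.418 ≈ €844 billion.

€844 billion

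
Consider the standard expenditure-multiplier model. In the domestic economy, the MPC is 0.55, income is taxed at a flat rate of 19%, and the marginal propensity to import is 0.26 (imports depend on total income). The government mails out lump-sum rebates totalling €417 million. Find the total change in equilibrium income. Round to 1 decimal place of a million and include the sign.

+€281.6 million

A lump-sum tax change of −€417 million shifts disposable income by +€417 million; first-round consumption changes by −c × ΔT = −0.55 × (−€417 million) = +€229.35 million.
Expenditure multiplier = 1/(1 − c(1−t) + m) = 1/(1 − 0.55×0.81 + 0.26) = 1/0.8145 ≈ 1.228.
The tax multiplier is −c × k ≈ −0.675, so ΔY = k × (−c·ΔT) = (+€229.35 million) / 0.8145 ≈ +€281.6 million.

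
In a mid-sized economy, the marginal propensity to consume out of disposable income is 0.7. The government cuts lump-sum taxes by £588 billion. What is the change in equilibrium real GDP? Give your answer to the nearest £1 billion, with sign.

A lump-sum tax change of −£588 billion shifts disposable income by +£588 billion; first-round consumption changes by −c × ΔT = −0.7 × (−£588 billion) = +£411.6 billion.
Expenditure multiplier = 1/(1 − MPC) = 1/(1 − 0.7) = 1/0.3 ≈ 3.333.
The tax multiplier is −c × k ≈ −2.333, so ΔY = k × (−c·ΔT) = (+£411.6 billion) / 0.3 = +£1,372 billion.

+£1,372 billion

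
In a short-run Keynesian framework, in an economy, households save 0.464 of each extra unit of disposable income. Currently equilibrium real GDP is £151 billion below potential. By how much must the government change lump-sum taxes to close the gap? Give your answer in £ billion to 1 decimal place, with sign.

−£130.7 billion

MPC = 1 − MPS = 1 − 0.464 = 0.536.
Spending multiplier = 1/(1 − MPC) = 1/(1 − 0.536) = 1/0.464 ≈ 2.155.
Tax multiplier = −c·k = −0.536/0.464 ≈ −1.155. Need ΔY = +£151 billion, so ΔT = ΔY/(−c·k) = −(+£151 billion) × 0.464 / 0.536 ≈ −£130.7 billion.
The government should cut lump-sum taxes by £130.7 billion.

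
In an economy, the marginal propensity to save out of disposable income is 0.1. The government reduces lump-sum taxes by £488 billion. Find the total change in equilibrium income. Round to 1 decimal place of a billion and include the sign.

+£4,392.0 billion

MPC = 1 − MPS = 1 − 0.1 = 0.9.
A lump-sum tax change of −£488 billion shifts disposable income by +£488 billion; first-round consumption changes by −c × ΔT = −0.9 × (−£488 billion) = +£439.2 billion.
Expenditure multiplier = 1/(1 − MPC) = 1/(1 − 0.9) = 1/0.1 = 10.
The tax multiplier is −c × k = −9, so ΔY = k × (−c·ΔT) = (+£439.2 billion) / 0.1 = +£4,392 billion.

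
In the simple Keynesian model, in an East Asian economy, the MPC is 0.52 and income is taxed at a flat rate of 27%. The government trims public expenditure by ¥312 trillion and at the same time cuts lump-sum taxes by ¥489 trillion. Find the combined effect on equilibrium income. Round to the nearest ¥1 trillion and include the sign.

Expenditure multiplier = 1/(1 − c(1−t)) = 1/(1 − 0.52×0.73) = 1/0.6204 ≈ 1.612.
ΔG contributes k·ΔG = (−¥312 trillion) / 0.6204 ≈ −¥502.9 trillion.
ΔT of −¥489 trillion changes first-round spending by −c·ΔT = +¥254.28 trillion, contributing k·(−c·ΔT) = (+¥254.28 trillion) / 0.6204 ≈ +¥409.9 trillion.
Net ΔY = k(ΔG − c·ΔT) = (−¥57.72 trillion) / 0.6204 ≈ −¥93 trillion.

−¥93 trillion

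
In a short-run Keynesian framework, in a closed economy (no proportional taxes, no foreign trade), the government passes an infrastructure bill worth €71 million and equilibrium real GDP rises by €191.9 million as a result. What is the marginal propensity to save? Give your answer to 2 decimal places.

Implied spending multiplier k = ΔY/ΔG = 191.9/71 ≈ 2.7028.
Since k = 1/(1 − MPC), MPC = 1 − 1/k = 1 − ΔG/ΔY = 1 − 71/191.9 ≈ 0.63.
MPS = 1 − MPC = 0.37.

0.37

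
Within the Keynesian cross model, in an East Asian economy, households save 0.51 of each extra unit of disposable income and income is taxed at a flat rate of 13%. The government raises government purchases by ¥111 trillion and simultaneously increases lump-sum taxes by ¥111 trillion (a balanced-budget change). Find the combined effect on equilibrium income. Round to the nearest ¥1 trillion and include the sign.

+¥99 trillion

MPC = 1 − MPS = 1 − 0.51 = 0.49.
Expenditure multiplier = 1/(1 − c(1−t)) = 1/(1 − 0.49×0.87) = 1/0.5737 ≈ 1.743.
ΔG contributes k·ΔG = (+¥111 trillion) / 0.5737 ≈ +¥193.5 trillion.
ΔT of +¥111 trillion changes first-round spending by −c·ΔT = −¥54.39 trillion, contributing k·(−c·ΔT) = (−¥54.39 trillion) / 0.5737 ≈ −¥94.8 trillion.
Net ΔY = k(ΔG − c·ΔT) = (+¥56.61 trillion) / 0.5737 ≈ +¥99 trillion.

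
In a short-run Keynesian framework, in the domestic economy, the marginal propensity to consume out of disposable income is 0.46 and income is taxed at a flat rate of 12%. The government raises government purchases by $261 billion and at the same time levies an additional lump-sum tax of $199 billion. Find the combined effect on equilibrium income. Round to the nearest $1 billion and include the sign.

+$285 billion

Expenditure multiplier = 1/(1 − c(1−t)) = 1/(1 − 0.46×0.88) = 1/0.5952 ≈ 1.68.
ΔG contributes k·ΔG = (+$261 billion) / 0.5952 ≈ +$438.5 billion.
ΔT of +$199 billion changes first-round spending by −c·ΔT = −$91.54 billion, contributing k·(−c·ΔT) = (−$91.54 billion) / 0.5952 ≈ −$153.8 billion.
Net ΔY = k(ΔG − c·ΔT) = (+$169.46 billion) / 0.5952 ≈ +$285 billion.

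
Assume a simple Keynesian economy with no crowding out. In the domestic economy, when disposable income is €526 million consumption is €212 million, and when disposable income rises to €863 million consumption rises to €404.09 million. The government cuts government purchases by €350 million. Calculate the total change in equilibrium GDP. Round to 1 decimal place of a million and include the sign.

−€814.0 million

MPC = ΔC/ΔYd = (404.09 − 212)/(863 − 526) = 192.09/337 = 0.57.
Expenditure multiplier = 1/(1 − MPC) = 1/(1 − 0.57) = 1/0.43 ≈ 2.326.
ΔY = k × ΔG = (−€350 million) / 0.43 ≈ −€814 million.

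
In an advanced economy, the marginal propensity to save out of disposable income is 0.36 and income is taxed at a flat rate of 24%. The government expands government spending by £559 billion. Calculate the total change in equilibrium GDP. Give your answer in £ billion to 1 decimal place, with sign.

MPC = 1 − MPS = 1 − 0.36 = 0.64.
Government-spending multiplier = 1/(1 − c(1−t)) = 1/(1 − 0.64×0.76) = 1/0.5136 ≈ 1.947.
ΔY = k × ΔG = (+£559 billion) / 0.5136 ≈ +£1,088.4 billion.

+£1,088.4 billion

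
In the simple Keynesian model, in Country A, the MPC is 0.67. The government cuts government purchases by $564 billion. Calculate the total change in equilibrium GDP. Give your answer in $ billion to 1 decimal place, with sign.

−$1,709.1 billion

Expenditure multiplier = 1/(1 − MPC) = 1/(1 − 0.67) = 1/0.33 ≈ 3.03.
ΔY = k × ΔG = (−$564 billion) / 0.33 ≈ −$1,709.1 billion.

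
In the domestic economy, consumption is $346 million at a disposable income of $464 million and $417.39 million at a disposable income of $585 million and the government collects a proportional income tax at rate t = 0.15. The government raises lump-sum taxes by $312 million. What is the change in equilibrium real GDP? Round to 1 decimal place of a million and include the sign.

−$369.3 million

MPC = ΔC/ΔYd = (417.39 − 346)/(585 − 464) = 71.39/121 = 0.59.
A lump-sum tax change of +$312 million shifts disposable income by −$312 million; first-round consumption changes by −c × ΔT = −0.59 × (+$312 million) = −$184.08 million.
Expenditure multiplier = 1/(1 − c(1−t)) = 1/(1 − 0.59×0.85) = 1/0.4985 ≈ 2.006.
The tax multiplier is −c × k ≈ −1.184, so ΔY = k × (−c·ΔT) = (−$184.08 million) / 0.4985 ≈ −$369.3 million.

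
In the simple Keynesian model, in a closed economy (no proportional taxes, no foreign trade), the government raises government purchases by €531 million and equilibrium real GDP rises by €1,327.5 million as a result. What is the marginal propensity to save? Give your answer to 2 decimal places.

Implied spending multiplier k = ΔY/ΔG = 1,327.5/531 = 2.5.
Since k = 1/(1 − MPC), MPC = 1 − 1/k = 1 − ΔG/ΔY = 1 − 531/1,327.5 = 0.60.
MPS = 1 − MPC = 0.40.

0.40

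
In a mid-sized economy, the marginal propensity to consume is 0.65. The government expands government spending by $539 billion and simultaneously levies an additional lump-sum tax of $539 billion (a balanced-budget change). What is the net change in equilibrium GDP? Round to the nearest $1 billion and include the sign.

Expenditure multiplier = 1/(1 − MPC) = 1/(1 − 0.65) = 1/0.35 ≈ 2.857.
ΔG contributes k·ΔG = (+$539 billion) / 0.35 = +$1,540 billion.
ΔT of +$539 billion changes first-round spending by −c·ΔT = −$350.35 billion, contributing k·(−c·ΔT) = (−$350.35 billion) / 0.35 = −$1,001 billion.
With ΔG = ΔT and no other leakages, the balanced-budget multiplier is 1, so ΔY = ΔG = +$539 billion.

+$539 billion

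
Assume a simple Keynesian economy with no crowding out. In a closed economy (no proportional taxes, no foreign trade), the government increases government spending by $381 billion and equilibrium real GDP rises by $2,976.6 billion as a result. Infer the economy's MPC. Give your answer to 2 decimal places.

Implied spending multiplier k = ΔY/ΔG = 2,976.6/381 ≈ 7.8126.
Since k = 1/(1 − MPC), MPC = 1 − 1/k = 1 − ΔG/ΔY = 1 − 381/2,976.6 ≈ 0.87.

0.87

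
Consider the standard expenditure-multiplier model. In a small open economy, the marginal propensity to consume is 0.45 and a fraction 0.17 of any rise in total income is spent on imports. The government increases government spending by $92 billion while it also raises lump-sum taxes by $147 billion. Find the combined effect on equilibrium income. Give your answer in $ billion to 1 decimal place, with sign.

+$35.9 billion

Expenditure multiplier = 1/(1 − c + m) = 1/(1 − 0.45 + 0.17) = 1/0.72 ≈ 1.389.
ΔG contributes k·ΔG = (+$92 billion) / 0.72 ≈ +$127.8 billion.
ΔT of +$147 billion changes first-round spending by −c·ΔT = −$66.15 billion, contributing k·(−c·ΔT) = (−$66.15 billion) / 0.72 ≈ −$91.9 billion.
Net ΔY = k(ΔG − c·ΔT) = (+$25.85 billion) / 0.72 ≈ +$35.9 billion.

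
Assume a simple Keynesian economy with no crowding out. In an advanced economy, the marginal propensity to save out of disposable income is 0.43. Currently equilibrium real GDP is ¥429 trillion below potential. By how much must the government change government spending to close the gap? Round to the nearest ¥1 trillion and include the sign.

MPC = 1 − MPS = 1 − 0.43 = 0.57.
Spending multiplier = 1/(1 − MPC) = 1/(1 − 0.57) = 1/0.43 ≈ 2.326.
Need ΔY = +¥429 trillion, so ΔG = ΔY/k = (+¥429 trillion) × 0.43 ≈ +¥184 trillion.
The government should increase government spending by ¥184 trillion.

+¥184 trillion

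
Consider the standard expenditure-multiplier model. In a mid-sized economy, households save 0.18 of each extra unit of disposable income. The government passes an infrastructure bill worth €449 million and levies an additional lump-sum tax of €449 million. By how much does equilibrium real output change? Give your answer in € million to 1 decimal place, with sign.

+€449.0 million

MPC = 1 − MPS = 1 − 0.18 = 0.82.
Expenditure multiplier = 1/(1 − MPC) = 1/(1 − 0.82) = 1/0.18 ≈ 5.556.
ΔG contributes k·ΔG = (+€449 million) / 0.18 ≈ +€2,494.4 million.
ΔT of +€449 million changes first-round spending by −c·ΔT = −€368.18 million, contributing k·(−c·ΔT) = (−€368.18 million) / 0.18 ≈ −€2,045.4 million.
With ΔG = ΔT and no other leakages, the balanced-budget multiplier is 1, so ΔY = ΔG = +€449 million.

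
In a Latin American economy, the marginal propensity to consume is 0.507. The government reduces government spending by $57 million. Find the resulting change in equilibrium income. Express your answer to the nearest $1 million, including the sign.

−$116 million

Spending multiplier = 1/(1 − MPC) = 1/(1 − 0.507) = 1/0.493 ≈ 2.028.
ΔY = k × ΔG = (−$57 million) / 0.493 ≈ −$116 million.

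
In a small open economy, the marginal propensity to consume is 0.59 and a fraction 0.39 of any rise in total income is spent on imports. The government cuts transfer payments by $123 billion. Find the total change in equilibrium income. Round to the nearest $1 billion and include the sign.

−$91 billion

The transfer change shifts disposable income by −$123 billion, so first-round consumption changes by c·ΔTR = 0.59 × (−$123 billion) = −$72.57 billion.
Expenditure multiplier = 1/(1 − c + m) = 1/(1 − 0.59 + 0.39) = 1/0.8 = 1.25.
The transfer multiplier is c × k ≈ 0.738, so ΔY = k × (c·ΔTR) = (−$72.57 billion) / 0.8 ≈ −$91 billion.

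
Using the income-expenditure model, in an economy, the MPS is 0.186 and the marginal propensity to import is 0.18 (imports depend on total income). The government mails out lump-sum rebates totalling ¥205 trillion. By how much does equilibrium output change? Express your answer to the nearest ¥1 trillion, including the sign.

+¥456 trillion

MPC = 1 − MPS = 1 − 0.186 = 0.814.
A lump-sum tax change of −¥205 trillion shifts disposable income by +¥205 trillion; first-round consumption changes by −c × ΔT = −0.814 × (−¥205 trillion) = +¥166.87 trillion.
Expenditure multiplier = 1/(1 − c + m) = 1/(1 − 0.814 + 0.18) = 1/0.366 ≈ 2.732.
The tax multiplier is −c × k ≈ −2.224, so ΔY = k × (−c·ΔT) = (+¥166.87 trillion) / 0.366 ≈ +¥456 trillion.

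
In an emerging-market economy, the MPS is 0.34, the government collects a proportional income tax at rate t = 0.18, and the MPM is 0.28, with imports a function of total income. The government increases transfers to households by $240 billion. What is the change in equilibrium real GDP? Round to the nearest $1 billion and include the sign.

MPC = 1 − MPS = 1 − 0.34 = 0.66.
The transfer change shifts disposable income by +$240 billion, so first-round consumption changes by c·ΔTR = 0.66 × (+$240 billion) = +$158.4 billion.
Expenditure multiplier = 1/(1 − c(1−t) + m) = 1/(1 − 0.66×0.82 + 0.28) = 1/0.7388 ≈ 1.354.
The transfer multiplier is c × k ≈ 0.893, so ΔY = k × (c·ΔTR) = (+$158.4 billion) / 0.7388 ≈ +$214 billion.

+$214 billion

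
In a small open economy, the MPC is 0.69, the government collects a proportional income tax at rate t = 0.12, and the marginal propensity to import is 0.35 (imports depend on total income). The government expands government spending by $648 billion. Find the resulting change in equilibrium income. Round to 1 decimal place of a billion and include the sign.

Expenditure multiplier = 1/(1 − c(1−t) + m) = 1/(1 − 0.69×0.88 + 0.35) = 1/0.7428 ≈ 1.346.
ΔY = k × ΔG = (+$648 billion) / 0.7428 ≈ +$872.4 billion.

+$872.4 billion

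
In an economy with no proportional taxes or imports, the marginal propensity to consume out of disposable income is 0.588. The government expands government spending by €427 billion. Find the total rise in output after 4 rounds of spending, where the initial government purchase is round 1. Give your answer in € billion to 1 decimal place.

Round 1 adds ΔG = €427 billion; each later round is MPC = 0.588 times the previous.
After 4 rounds: 427 + 251.076 + 147.632688 + 86.808020544 = ΔG·(1 − c^4)/(1 − c) = 427 × (1 − 0.119538913536)/0.412 ≈ €912.5 billion.

€912.5 billion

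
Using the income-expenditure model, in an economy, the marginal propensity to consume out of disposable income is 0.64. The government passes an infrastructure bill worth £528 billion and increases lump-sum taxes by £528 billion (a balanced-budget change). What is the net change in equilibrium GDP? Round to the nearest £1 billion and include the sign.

Expenditure multiplier = 1/(1 − MPC) = 1/(1 − 0.64) = 1/0.36 ≈ 2.778.
ΔG contributes k·ΔG = (+£528 billion) / 0.36 ≈ +£1,466.7 billion.
ΔT of +£528 billion changes first-round spending by −c·ΔT = −£337.92 billion, contributing k·(−c·ΔT) = (−£337.92 billion) / 0.36 ≈ −£938.7 billion.
With ΔG = ΔT and no other leakages, the balanced-budget multiplier is 1, so ΔY = ΔG = +£528 billion.

+£528 billion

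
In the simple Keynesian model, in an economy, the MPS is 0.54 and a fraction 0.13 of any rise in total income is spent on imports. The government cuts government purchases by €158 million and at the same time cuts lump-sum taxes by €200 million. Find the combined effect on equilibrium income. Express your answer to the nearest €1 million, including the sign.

MPC = 1 − MPS = 1 − 0.54 = 0.46.
Expenditure multiplier = 1/(1 − c + m) = 1/(1 − 0.46 + 0.13) = 1/0.67 ≈ 1.493.
ΔG contributes k·ΔG = (−€158 million) / 0.67 ≈ −€235.8 million.
ΔT of −€200 million changes first-round spending by −c·ΔT = +€92 million, contributing k·(−c·ΔT) = (+€92 million) / 0.67 ≈ +€137.3 million.
Net ΔY = k(ΔG − c·ΔT) = (−€66 million) / 0.67 ≈ −€99 million.

−€99 million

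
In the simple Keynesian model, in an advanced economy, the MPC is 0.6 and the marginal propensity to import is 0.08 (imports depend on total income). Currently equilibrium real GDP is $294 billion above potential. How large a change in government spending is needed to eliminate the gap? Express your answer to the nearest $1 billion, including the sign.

−$141 billion

Spending multiplier = 1/(1 − c + m) = 1/(1 − 0.6 + 0.08) = 1/0.48 ≈ 2.083.
Need ΔY = −$294 billion, so ΔG = ΔY/k = (−$294 billion) × 0.48 ≈ −$141 billion.
The government should cut government spending by $141 billion.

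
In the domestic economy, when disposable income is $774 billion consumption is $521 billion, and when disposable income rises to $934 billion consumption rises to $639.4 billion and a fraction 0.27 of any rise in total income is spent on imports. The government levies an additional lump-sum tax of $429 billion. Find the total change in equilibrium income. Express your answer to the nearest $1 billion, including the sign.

MPC = ΔC/ΔYd = (639.4 − 521)/(934 − 774) = 118.4/160 = 0.74.
A lump-sum tax change of +$429 billion shifts disposable income by −$429 billion; first-round consumption changes by −c × ΔT = −0.74 × (+$429 billion) = −$317.46 billion.
Expenditure multiplier = 1/(1 − c + m) = 1/(1 − 0.74 + 0.27) = 1/0.53 ≈ 1.887.
The tax multiplier is −c × k ≈ −1.396, so ΔY = k × (−c·ΔT) = (−$317.46 billion) / 0.53 ≈ −$599 billion.

−$599 billion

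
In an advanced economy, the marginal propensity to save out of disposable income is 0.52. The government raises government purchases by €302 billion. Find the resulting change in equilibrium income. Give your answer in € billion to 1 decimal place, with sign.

MPC = 1 − MPS = 1 − 0.52 = 0.48.
Expenditure multiplier = 1/(1 − MPC) = 1/(1 − 0.48) = 1/0.52 ≈ 1.923.
ΔY = k × ΔG = (+€302 billion) / 0.52 ≈ +€580.8 billion.

+€580.8 billion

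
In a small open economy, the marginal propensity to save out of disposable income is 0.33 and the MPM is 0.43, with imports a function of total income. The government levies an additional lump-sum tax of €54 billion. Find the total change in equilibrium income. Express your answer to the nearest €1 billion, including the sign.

−€48 billion

MPC = 1 − MPS = 1 − 0.33 = 0.67.
A lump-sum tax change of +€54 billion shifts disposable income by −€54 billion; first-round consumption changes by −c × ΔT = −0.67 × (+€54 billion) = −€36.18 billion.
Expenditure multiplier = 1/(1 − c + m) = 1/(1 − 0.67 + 0.43) = 1/0.76 ≈ 1.316.
The tax multiplier is −c × k ≈ −0.882, so ΔY = k × (−c·ΔT) = (−€36.18 billion) / 0.76 ≈ −€48 billion.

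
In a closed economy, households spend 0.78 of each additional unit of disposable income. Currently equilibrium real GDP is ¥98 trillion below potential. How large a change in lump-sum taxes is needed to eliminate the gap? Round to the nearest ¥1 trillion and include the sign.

Spending multiplier = 1/(1 − MPC) = 1/(1 − 0.78) = 1/0.22 ≈ 4.545.
Tax multiplier = −c·k = −0.78/0.22 ≈ −3.545. Need ΔY = +¥98 trillion, so ΔT = ΔY/(−c·k) = −(+¥98 trillion) × 0.22 / 0.78 ≈ −¥28 trillion.
The government should cut lump-sum taxes by ¥28 trillion.

−¥28 trillion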